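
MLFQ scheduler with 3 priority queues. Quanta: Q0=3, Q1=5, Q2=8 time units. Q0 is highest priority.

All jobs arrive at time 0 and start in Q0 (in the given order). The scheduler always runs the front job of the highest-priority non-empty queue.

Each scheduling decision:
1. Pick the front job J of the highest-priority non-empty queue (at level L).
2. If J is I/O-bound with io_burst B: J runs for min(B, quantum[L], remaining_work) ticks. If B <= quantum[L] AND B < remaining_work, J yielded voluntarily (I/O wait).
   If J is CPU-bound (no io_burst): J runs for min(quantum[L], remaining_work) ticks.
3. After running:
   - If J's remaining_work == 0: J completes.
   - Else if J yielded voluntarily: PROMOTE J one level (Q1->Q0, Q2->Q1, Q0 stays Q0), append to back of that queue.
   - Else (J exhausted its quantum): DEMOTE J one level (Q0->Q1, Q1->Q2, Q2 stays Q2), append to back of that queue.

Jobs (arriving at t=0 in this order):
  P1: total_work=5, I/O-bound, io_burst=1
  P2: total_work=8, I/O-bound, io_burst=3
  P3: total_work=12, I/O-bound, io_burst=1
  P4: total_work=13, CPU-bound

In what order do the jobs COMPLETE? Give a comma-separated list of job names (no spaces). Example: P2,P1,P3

Answer: P2,P1,P3,P4

Derivation:
t=0-1: P1@Q0 runs 1, rem=4, I/O yield, promote→Q0. Q0=[P2,P3,P4,P1] Q1=[] Q2=[]
t=1-4: P2@Q0 runs 3, rem=5, I/O yield, promote→Q0. Q0=[P3,P4,P1,P2] Q1=[] Q2=[]
t=4-5: P3@Q0 runs 1, rem=11, I/O yield, promote→Q0. Q0=[P4,P1,P2,P3] Q1=[] Q2=[]
t=5-8: P4@Q0 runs 3, rem=10, quantum used, demote→Q1. Q0=[P1,P2,P3] Q1=[P4] Q2=[]
t=8-9: P1@Q0 runs 1, rem=3, I/O yield, promote→Q0. Q0=[P2,P3,P1] Q1=[P4] Q2=[]
t=9-12: P2@Q0 runs 3, rem=2, I/O yield, promote→Q0. Q0=[P3,P1,P2] Q1=[P4] Q2=[]
t=12-13: P3@Q0 runs 1, rem=10, I/O yield, promote→Q0. Q0=[P1,P2,P3] Q1=[P4] Q2=[]
t=13-14: P1@Q0 runs 1, rem=2, I/O yield, promote→Q0. Q0=[P2,P3,P1] Q1=[P4] Q2=[]
t=14-16: P2@Q0 runs 2, rem=0, completes. Q0=[P3,P1] Q1=[P4] Q2=[]
t=16-17: P3@Q0 runs 1, rem=9, I/O yield, promote→Q0. Q0=[P1,P3] Q1=[P4] Q2=[]
t=17-18: P1@Q0 runs 1, rem=1, I/O yield, promote→Q0. Q0=[P3,P1] Q1=[P4] Q2=[]
t=18-19: P3@Q0 runs 1, rem=8, I/O yield, promote→Q0. Q0=[P1,P3] Q1=[P4] Q2=[]
t=19-20: P1@Q0 runs 1, rem=0, completes. Q0=[P3] Q1=[P4] Q2=[]
t=20-21: P3@Q0 runs 1, rem=7, I/O yield, promote→Q0. Q0=[P3] Q1=[P4] Q2=[]
t=21-22: P3@Q0 runs 1, rem=6, I/O yield, promote→Q0. Q0=[P3] Q1=[P4] Q2=[]
t=22-23: P3@Q0 runs 1, rem=5, I/O yield, promote→Q0. Q0=[P3] Q1=[P4] Q2=[]
t=23-24: P3@Q0 runs 1, rem=4, I/O yield, promote→Q0. Q0=[P3] Q1=[P4] Q2=[]
t=24-25: P3@Q0 runs 1, rem=3, I/O yield, promote→Q0. Q0=[P3] Q1=[P4] Q2=[]
t=25-26: P3@Q0 runs 1, rem=2, I/O yield, promote→Q0. Q0=[P3] Q1=[P4] Q2=[]
t=26-27: P3@Q0 runs 1, rem=1, I/O yield, promote→Q0. Q0=[P3] Q1=[P4] Q2=[]
t=27-28: P3@Q0 runs 1, rem=0, completes. Q0=[] Q1=[P4] Q2=[]
t=28-33: P4@Q1 runs 5, rem=5, quantum used, demote→Q2. Q0=[] Q1=[] Q2=[P4]
t=33-38: P4@Q2 runs 5, rem=0, completes. Q0=[] Q1=[] Q2=[]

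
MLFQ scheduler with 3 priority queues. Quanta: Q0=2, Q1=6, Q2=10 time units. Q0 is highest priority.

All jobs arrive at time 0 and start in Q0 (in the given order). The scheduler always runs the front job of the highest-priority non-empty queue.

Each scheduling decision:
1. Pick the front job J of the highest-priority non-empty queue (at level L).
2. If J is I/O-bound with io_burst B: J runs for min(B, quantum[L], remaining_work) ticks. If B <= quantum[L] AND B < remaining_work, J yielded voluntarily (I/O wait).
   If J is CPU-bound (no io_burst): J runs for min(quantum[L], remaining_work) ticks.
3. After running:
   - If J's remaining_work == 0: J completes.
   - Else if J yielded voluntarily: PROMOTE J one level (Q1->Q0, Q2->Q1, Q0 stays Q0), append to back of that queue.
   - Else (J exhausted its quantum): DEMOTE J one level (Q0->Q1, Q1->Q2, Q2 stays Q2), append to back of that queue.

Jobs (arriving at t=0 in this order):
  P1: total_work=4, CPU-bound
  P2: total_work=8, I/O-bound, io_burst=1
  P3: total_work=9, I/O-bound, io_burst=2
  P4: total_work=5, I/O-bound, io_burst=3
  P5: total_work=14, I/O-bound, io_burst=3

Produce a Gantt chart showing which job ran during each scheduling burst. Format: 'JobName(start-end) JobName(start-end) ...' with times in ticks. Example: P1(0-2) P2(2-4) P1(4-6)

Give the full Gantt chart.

Answer: P1(0-2) P2(2-3) P3(3-5) P4(5-7) P5(7-9) P2(9-10) P3(10-12) P2(12-13) P3(13-15) P2(15-16) P3(16-18) P2(18-19) P3(19-20) P2(20-21) P2(21-22) P2(22-23) P1(23-25) P4(25-28) P5(28-31) P5(31-33) P5(33-36) P5(36-38) P5(38-40)

Derivation:
t=0-2: P1@Q0 runs 2, rem=2, quantum used, demote→Q1. Q0=[P2,P3,P4,P5] Q1=[P1] Q2=[]
t=2-3: P2@Q0 runs 1, rem=7, I/O yield, promote→Q0. Q0=[P3,P4,P5,P2] Q1=[P1] Q2=[]
t=3-5: P3@Q0 runs 2, rem=7, I/O yield, promote→Q0. Q0=[P4,P5,P2,P3] Q1=[P1] Q2=[]
t=5-7: P4@Q0 runs 2, rem=3, quantum used, demote→Q1. Q0=[P5,P2,P3] Q1=[P1,P4] Q2=[]
t=7-9: P5@Q0 runs 2, rem=12, quantum used, demote→Q1. Q0=[P2,P3] Q1=[P1,P4,P5] Q2=[]
t=9-10: P2@Q0 runs 1, rem=6, I/O yield, promote→Q0. Q0=[P3,P2] Q1=[P1,P4,P5] Q2=[]
t=10-12: P3@Q0 runs 2, rem=5, I/O yield, promote→Q0. Q0=[P2,P3] Q1=[P1,P4,P5] Q2=[]
t=12-13: P2@Q0 runs 1, rem=5, I/O yield, promote→Q0. Q0=[P3,P2] Q1=[P1,P4,P5] Q2=[]
t=13-15: P3@Q0 runs 2, rem=3, I/O yield, promote→Q0. Q0=[P2,P3] Q1=[P1,P4,P5] Q2=[]
t=15-16: P2@Q0 runs 1, rem=4, I/O yield, promote→Q0. Q0=[P3,P2] Q1=[P1,P4,P5] Q2=[]
t=16-18: P3@Q0 runs 2, rem=1, I/O yield, promote→Q0. Q0=[P2,P3] Q1=[P1,P4,P5] Q2=[]
t=18-19: P2@Q0 runs 1, rem=3, I/O yield, promote→Q0. Q0=[P3,P2] Q1=[P1,P4,P5] Q2=[]
t=19-20: P3@Q0 runs 1, rem=0, completes. Q0=[P2] Q1=[P1,P4,P5] Q2=[]
t=20-21: P2@Q0 runs 1, rem=2, I/O yield, promote→Q0. Q0=[P2] Q1=[P1,P4,P5] Q2=[]
t=21-22: P2@Q0 runs 1, rem=1, I/O yield, promote→Q0. Q0=[P2] Q1=[P1,P4,P5] Q2=[]
t=22-23: P2@Q0 runs 1, rem=0, completes. Q0=[] Q1=[P1,P4,P5] Q2=[]
t=23-25: P1@Q1 runs 2, rem=0, completes. Q0=[] Q1=[P4,P5] Q2=[]
t=25-28: P4@Q1 runs 3, rem=0, completes. Q0=[] Q1=[P5] Q2=[]
t=28-31: P5@Q1 runs 3, rem=9, I/O yield, promote→Q0. Q0=[P5] Q1=[] Q2=[]
t=31-33: P5@Q0 runs 2, rem=7, quantum used, demote→Q1. Q0=[] Q1=[P5] Q2=[]
t=33-36: P5@Q1 runs 3, rem=4, I/O yield, promote→Q0. Q0=[P5] Q1=[] Q2=[]
t=36-38: P5@Q0 runs 2, rem=2, quantum used, demote→Q1. Q0=[] Q1=[P5] Q2=[]
t=38-40: P5@Q1 runs 2, rem=0, completes. Q0=[] Q1=[] Q2=[]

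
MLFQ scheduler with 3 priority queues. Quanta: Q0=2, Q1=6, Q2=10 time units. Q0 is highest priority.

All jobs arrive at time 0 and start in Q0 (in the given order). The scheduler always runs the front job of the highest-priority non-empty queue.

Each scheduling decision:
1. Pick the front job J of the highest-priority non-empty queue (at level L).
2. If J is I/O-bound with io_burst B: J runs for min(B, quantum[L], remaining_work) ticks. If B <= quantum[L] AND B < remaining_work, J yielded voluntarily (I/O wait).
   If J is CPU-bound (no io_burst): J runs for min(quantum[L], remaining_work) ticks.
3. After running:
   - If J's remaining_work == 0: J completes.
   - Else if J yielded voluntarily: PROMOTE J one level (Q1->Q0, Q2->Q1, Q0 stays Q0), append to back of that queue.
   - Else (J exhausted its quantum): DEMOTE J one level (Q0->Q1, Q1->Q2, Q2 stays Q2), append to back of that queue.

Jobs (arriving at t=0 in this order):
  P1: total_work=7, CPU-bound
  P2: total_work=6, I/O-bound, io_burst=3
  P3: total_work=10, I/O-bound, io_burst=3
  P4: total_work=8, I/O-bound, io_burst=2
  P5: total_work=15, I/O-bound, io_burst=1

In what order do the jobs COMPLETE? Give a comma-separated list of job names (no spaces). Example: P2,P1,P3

t=0-2: P1@Q0 runs 2, rem=5, quantum used, demote→Q1. Q0=[P2,P3,P4,P5] Q1=[P1] Q2=[]
t=2-4: P2@Q0 runs 2, rem=4, quantum used, demote→Q1. Q0=[P3,P4,P5] Q1=[P1,P2] Q2=[]
t=4-6: P3@Q0 runs 2, rem=8, quantum used, demote→Q1. Q0=[P4,P5] Q1=[P1,P2,P3] Q2=[]
t=6-8: P4@Q0 runs 2, rem=6, I/O yield, promote→Q0. Q0=[P5,P4] Q1=[P1,P2,P3] Q2=[]
t=8-9: P5@Q0 runs 1, rem=14, I/O yield, promote→Q0. Q0=[P4,P5] Q1=[P1,P2,P3] Q2=[]
t=9-11: P4@Q0 runs 2, rem=4, I/O yield, promote→Q0. Q0=[P5,P4] Q1=[P1,P2,P3] Q2=[]
t=11-12: P5@Q0 runs 1, rem=13, I/O yield, promote→Q0. Q0=[P4,P5] Q1=[P1,P2,P3] Q2=[]
t=12-14: P4@Q0 runs 2, rem=2, I/O yield, promote→Q0. Q0=[P5,P4] Q1=[P1,P2,P3] Q2=[]
t=14-15: P5@Q0 runs 1, rem=12, I/O yield, promote→Q0. Q0=[P4,P5] Q1=[P1,P2,P3] Q2=[]
t=15-17: P4@Q0 runs 2, rem=0, completes. Q0=[P5] Q1=[P1,P2,P3] Q2=[]
t=17-18: P5@Q0 runs 1, rem=11, I/O yield, promote→Q0. Q0=[P5] Q1=[P1,P2,P3] Q2=[]
t=18-19: P5@Q0 runs 1, rem=10, I/O yield, promote→Q0. Q0=[P5] Q1=[P1,P2,P3] Q2=[]
t=19-20: P5@Q0 runs 1, rem=9, I/O yield, promote→Q0. Q0=[P5] Q1=[P1,P2,P3] Q2=[]
t=20-21: P5@Q0 runs 1, rem=8, I/O yield, promote→Q0. Q0=[P5] Q1=[P1,P2,P3] Q2=[]
t=21-22: P5@Q0 runs 1, rem=7, I/O yield, promote→Q0. Q0=[P5] Q1=[P1,P2,P3] Q2=[]
t=22-23: P5@Q0 runs 1, rem=6, I/O yield, promote→Q0. Q0=[P5] Q1=[P1,P2,P3] Q2=[]
t=23-24: P5@Q0 runs 1, rem=5, I/O yield, promote→Q0. Q0=[P5] Q1=[P1,P2,P3] Q2=[]
t=24-25: P5@Q0 runs 1, rem=4, I/O yield, promote→Q0. Q0=[P5] Q1=[P1,P2,P3] Q2=[]
t=25-26: P5@Q0 runs 1, rem=3, I/O yield, promote→Q0. Q0=[P5] Q1=[P1,P2,P3] Q2=[]
t=26-27: P5@Q0 runs 1, rem=2, I/O yield, promote→Q0. Q0=[P5] Q1=[P1,P2,P3] Q2=[]
t=27-28: P5@Q0 runs 1, rem=1, I/O yield, promote→Q0. Q0=[P5] Q1=[P1,P2,P3] Q2=[]
t=28-29: P5@Q0 runs 1, rem=0, completes. Q0=[] Q1=[P1,P2,P3] Q2=[]
t=29-34: P1@Q1 runs 5, rem=0, completes. Q0=[] Q1=[P2,P3] Q2=[]
t=34-37: P2@Q1 runs 3, rem=1, I/O yield, promote→Q0. Q0=[P2] Q1=[P3] Q2=[]
t=37-38: P2@Q0 runs 1, rem=0, completes. Q0=[] Q1=[P3] Q2=[]
t=38-41: P3@Q1 runs 3, rem=5, I/O yield, promote→Q0. Q0=[P3] Q1=[] Q2=[]
t=41-43: P3@Q0 runs 2, rem=3, quantum used, demote→Q1. Q0=[] Q1=[P3] Q2=[]
t=43-46: P3@Q1 runs 3, rem=0, completes. Q0=[] Q1=[] Q2=[]

Answer: P4,P5,P1,P2,P3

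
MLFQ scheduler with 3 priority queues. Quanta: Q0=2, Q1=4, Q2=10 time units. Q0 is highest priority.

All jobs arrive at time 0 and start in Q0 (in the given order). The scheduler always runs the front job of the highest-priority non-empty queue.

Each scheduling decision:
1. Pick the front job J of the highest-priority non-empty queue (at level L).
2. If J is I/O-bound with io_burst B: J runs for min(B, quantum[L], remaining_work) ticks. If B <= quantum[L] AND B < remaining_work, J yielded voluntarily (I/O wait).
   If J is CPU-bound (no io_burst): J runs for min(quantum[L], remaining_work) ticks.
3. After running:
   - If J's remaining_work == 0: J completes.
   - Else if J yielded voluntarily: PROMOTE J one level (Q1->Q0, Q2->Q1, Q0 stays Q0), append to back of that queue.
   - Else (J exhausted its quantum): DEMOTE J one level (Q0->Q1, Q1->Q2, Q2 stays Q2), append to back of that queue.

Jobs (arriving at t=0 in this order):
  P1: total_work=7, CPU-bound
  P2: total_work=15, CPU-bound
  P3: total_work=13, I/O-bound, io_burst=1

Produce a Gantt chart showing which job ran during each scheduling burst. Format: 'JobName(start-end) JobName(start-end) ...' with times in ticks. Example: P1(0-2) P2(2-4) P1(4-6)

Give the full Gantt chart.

t=0-2: P1@Q0 runs 2, rem=5, quantum used, demote→Q1. Q0=[P2,P3] Q1=[P1] Q2=[]
t=2-4: P2@Q0 runs 2, rem=13, quantum used, demote→Q1. Q0=[P3] Q1=[P1,P2] Q2=[]
t=4-5: P3@Q0 runs 1, rem=12, I/O yield, promote→Q0. Q0=[P3] Q1=[P1,P2] Q2=[]
t=5-6: P3@Q0 runs 1, rem=11, I/O yield, promote→Q0. Q0=[P3] Q1=[P1,P2] Q2=[]
t=6-7: P3@Q0 runs 1, rem=10, I/O yield, promote→Q0. Q0=[P3] Q1=[P1,P2] Q2=[]
t=7-8: P3@Q0 runs 1, rem=9, I/O yield, promote→Q0. Q0=[P3] Q1=[P1,P2] Q2=[]
t=8-9: P3@Q0 runs 1, rem=8, I/O yield, promote→Q0. Q0=[P3] Q1=[P1,P2] Q2=[]
t=9-10: P3@Q0 runs 1, rem=7, I/O yield, promote→Q0. Q0=[P3] Q1=[P1,P2] Q2=[]
t=10-11: P3@Q0 runs 1, rem=6, I/O yield, promote→Q0. Q0=[P3] Q1=[P1,P2] Q2=[]
t=11-12: P3@Q0 runs 1, rem=5, I/O yield, promote→Q0. Q0=[P3] Q1=[P1,P2] Q2=[]
t=12-13: P3@Q0 runs 1, rem=4, I/O yield, promote→Q0. Q0=[P3] Q1=[P1,P2] Q2=[]
t=13-14: P3@Q0 runs 1, rem=3, I/O yield, promote→Q0. Q0=[P3] Q1=[P1,P2] Q2=[]
t=14-15: P3@Q0 runs 1, rem=2, I/O yield, promote→Q0. Q0=[P3] Q1=[P1,P2] Q2=[]
t=15-16: P3@Q0 runs 1, rem=1, I/O yield, promote→Q0. Q0=[P3] Q1=[P1,P2] Q2=[]
t=16-17: P3@Q0 runs 1, rem=0, completes. Q0=[] Q1=[P1,P2] Q2=[]
t=17-21: P1@Q1 runs 4, rem=1, quantum used, demote→Q2. Q0=[] Q1=[P2] Q2=[P1]
t=21-25: P2@Q1 runs 4, rem=9, quantum used, demote→Q2. Q0=[] Q1=[] Q2=[P1,P2]
t=25-26: P1@Q2 runs 1, rem=0, completes. Q0=[] Q1=[] Q2=[P2]
t=26-35: P2@Q2 runs 9, rem=0, completes. Q0=[] Q1=[] Q2=[]

Answer: P1(0-2) P2(2-4) P3(4-5) P3(5-6) P3(6-7) P3(7-8) P3(8-9) P3(9-10) P3(10-11) P3(11-12) P3(12-13) P3(13-14) P3(14-15) P3(15-16) P3(16-17) P1(17-21) P2(21-25) P1(25-26) P2(26-35)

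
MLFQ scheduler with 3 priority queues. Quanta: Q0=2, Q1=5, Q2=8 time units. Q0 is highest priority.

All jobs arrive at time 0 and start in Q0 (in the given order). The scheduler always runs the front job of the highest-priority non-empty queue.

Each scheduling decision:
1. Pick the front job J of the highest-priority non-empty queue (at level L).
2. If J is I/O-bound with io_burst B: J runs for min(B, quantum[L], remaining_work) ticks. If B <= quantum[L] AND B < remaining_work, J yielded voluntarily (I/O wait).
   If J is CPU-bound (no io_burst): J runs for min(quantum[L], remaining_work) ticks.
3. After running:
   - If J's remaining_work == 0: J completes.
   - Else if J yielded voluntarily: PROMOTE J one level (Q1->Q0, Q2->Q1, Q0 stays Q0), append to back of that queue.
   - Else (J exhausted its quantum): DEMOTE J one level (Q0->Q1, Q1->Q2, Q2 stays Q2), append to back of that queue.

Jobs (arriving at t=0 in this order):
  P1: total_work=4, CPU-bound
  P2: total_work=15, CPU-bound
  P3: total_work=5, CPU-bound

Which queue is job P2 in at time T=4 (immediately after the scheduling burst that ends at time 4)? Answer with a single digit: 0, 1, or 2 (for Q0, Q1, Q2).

t=0-2: P1@Q0 runs 2, rem=2, quantum used, demote→Q1. Q0=[P2,P3] Q1=[P1] Q2=[]
t=2-4: P2@Q0 runs 2, rem=13, quantum used, demote→Q1. Q0=[P3] Q1=[P1,P2] Q2=[]
t=4-6: P3@Q0 runs 2, rem=3, quantum used, demote→Q1. Q0=[] Q1=[P1,P2,P3] Q2=[]
t=6-8: P1@Q1 runs 2, rem=0, completes. Q0=[] Q1=[P2,P3] Q2=[]
t=8-13: P2@Q1 runs 5, rem=8, quantum used, demote→Q2. Q0=[] Q1=[P3] Q2=[P2]
t=13-16: P3@Q1 runs 3, rem=0, completes. Q0=[] Q1=[] Q2=[P2]
t=16-24: P2@Q2 runs 8, rem=0, completes. Q0=[] Q1=[] Q2=[]

Answer: 1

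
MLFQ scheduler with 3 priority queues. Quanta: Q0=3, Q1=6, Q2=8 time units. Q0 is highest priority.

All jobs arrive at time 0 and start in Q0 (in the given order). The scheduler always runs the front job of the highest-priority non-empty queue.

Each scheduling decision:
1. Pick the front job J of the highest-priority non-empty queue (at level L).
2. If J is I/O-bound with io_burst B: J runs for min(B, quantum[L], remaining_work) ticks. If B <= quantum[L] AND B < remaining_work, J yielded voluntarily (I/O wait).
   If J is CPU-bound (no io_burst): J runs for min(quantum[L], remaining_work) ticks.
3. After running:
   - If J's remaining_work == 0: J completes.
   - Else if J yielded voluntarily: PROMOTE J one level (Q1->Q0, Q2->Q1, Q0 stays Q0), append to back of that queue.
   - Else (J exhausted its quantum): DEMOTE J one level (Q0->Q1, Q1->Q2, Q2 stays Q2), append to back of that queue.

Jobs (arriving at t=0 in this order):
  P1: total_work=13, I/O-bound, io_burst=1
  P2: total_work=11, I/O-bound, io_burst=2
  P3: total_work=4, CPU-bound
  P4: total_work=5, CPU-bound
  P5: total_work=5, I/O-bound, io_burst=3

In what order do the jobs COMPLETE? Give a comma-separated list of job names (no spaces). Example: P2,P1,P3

Answer: P5,P2,P1,P3,P4

Derivation:
t=0-1: P1@Q0 runs 1, rem=12, I/O yield, promote→Q0. Q0=[P2,P3,P4,P5,P1] Q1=[] Q2=[]
t=1-3: P2@Q0 runs 2, rem=9, I/O yield, promote→Q0. Q0=[P3,P4,P5,P1,P2] Q1=[] Q2=[]
t=3-6: P3@Q0 runs 3, rem=1, quantum used, demote→Q1. Q0=[P4,P5,P1,P2] Q1=[P3] Q2=[]
t=6-9: P4@Q0 runs 3, rem=2, quantum used, demote→Q1. Q0=[P5,P1,P2] Q1=[P3,P4] Q2=[]
t=9-12: P5@Q0 runs 3, rem=2, I/O yield, promote→Q0. Q0=[P1,P2,P5] Q1=[P3,P4] Q2=[]
t=12-13: P1@Q0 runs 1, rem=11, I/O yield, promote→Q0. Q0=[P2,P5,P1] Q1=[P3,P4] Q2=[]
t=13-15: P2@Q0 runs 2, rem=7, I/O yield, promote→Q0. Q0=[P5,P1,P2] Q1=[P3,P4] Q2=[]
t=15-17: P5@Q0 runs 2, rem=0, completes. Q0=[P1,P2] Q1=[P3,P4] Q2=[]
t=17-18: P1@Q0 runs 1, rem=10, I/O yield, promote→Q0. Q0=[P2,P1] Q1=[P3,P4] Q2=[]
t=18-20: P2@Q0 runs 2, rem=5, I/O yield, promote→Q0. Q0=[P1,P2] Q1=[P3,P4] Q2=[]
t=20-21: P1@Q0 runs 1, rem=9, I/O yield, promote→Q0. Q0=[P2,P1] Q1=[P3,P4] Q2=[]
t=21-23: P2@Q0 runs 2, rem=3, I/O yield, promote→Q0. Q0=[P1,P2] Q1=[P3,P4] Q2=[]
t=23-24: P1@Q0 runs 1, rem=8, I/O yield, promote→Q0. Q0=[P2,P1] Q1=[P3,P4] Q2=[]
t=24-26: P2@Q0 runs 2, rem=1, I/O yield, promote→Q0. Q0=[P1,P2] Q1=[P3,P4] Q2=[]
t=26-27: P1@Q0 runs 1, rem=7, I/O yield, promote→Q0. Q0=[P2,P1] Q1=[P3,P4] Q2=[]
t=27-28: P2@Q0 runs 1, rem=0, completes. Q0=[P1] Q1=[P3,P4] Q2=[]
t=28-29: P1@Q0 runs 1, rem=6, I/O yield, promote→Q0. Q0=[P1] Q1=[P3,P4] Q2=[]
t=29-30: P1@Q0 runs 1, rem=5, I/O yield, promote→Q0. Q0=[P1] Q1=[P3,P4] Q2=[]
t=30-31: P1@Q0 runs 1, rem=4, I/O yield, promote→Q0. Q0=[P1] Q1=[P3,P4] Q2=[]
t=31-32: P1@Q0 runs 1, rem=3, I/O yield, promote→Q0. Q0=[P1] Q1=[P3,P4] Q2=[]
t=32-33: P1@Q0 runs 1, rem=2, I/O yield, promote→Q0. Q0=[P1] Q1=[P3,P4] Q2=[]
t=33-34: P1@Q0 runs 1, rem=1, I/O yield, promote→Q0. Q0=[P1] Q1=[P3,P4] Q2=[]
t=34-35: P1@Q0 runs 1, rem=0, completes. Q0=[] Q1=[P3,P4] Q2=[]
t=35-36: P3@Q1 runs 1, rem=0, completes. Q0=[] Q1=[P4] Q2=[]
t=36-38: P4@Q1 runs 2, rem=0, completes. Q0=[] Q1=[] Q2=[]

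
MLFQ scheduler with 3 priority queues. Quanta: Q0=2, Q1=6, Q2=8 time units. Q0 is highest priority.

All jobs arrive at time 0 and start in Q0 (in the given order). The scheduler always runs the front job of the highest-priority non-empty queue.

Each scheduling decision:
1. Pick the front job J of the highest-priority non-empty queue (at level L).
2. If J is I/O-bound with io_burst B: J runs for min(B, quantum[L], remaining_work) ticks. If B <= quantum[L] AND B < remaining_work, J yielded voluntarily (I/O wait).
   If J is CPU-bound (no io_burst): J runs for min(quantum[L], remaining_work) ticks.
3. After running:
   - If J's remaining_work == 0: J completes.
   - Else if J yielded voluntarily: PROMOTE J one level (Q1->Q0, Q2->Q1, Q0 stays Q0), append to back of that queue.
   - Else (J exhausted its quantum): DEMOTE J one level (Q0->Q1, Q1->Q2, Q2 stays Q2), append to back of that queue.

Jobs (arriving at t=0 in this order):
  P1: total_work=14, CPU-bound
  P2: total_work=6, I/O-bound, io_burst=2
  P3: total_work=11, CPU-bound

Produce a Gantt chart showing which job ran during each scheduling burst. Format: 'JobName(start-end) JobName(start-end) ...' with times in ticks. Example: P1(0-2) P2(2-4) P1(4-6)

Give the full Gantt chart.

Answer: P1(0-2) P2(2-4) P3(4-6) P2(6-8) P2(8-10) P1(10-16) P3(16-22) P1(22-28) P3(28-31)

Derivation:
t=0-2: P1@Q0 runs 2, rem=12, quantum used, demote→Q1. Q0=[P2,P3] Q1=[P1] Q2=[]
t=2-4: P2@Q0 runs 2, rem=4, I/O yield, promote→Q0. Q0=[P3,P2] Q1=[P1] Q2=[]
t=4-6: P3@Q0 runs 2, rem=9, quantum used, demote→Q1. Q0=[P2] Q1=[P1,P3] Q2=[]
t=6-8: P2@Q0 runs 2, rem=2, I/O yield, promote→Q0. Q0=[P2] Q1=[P1,P3] Q2=[]
t=8-10: P2@Q0 runs 2, rem=0, completes. Q0=[] Q1=[P1,P3] Q2=[]
t=10-16: P1@Q1 runs 6, rem=6, quantum used, demote→Q2. Q0=[] Q1=[P3] Q2=[P1]
t=16-22: P3@Q1 runs 6, rem=3, quantum used, demote→Q2. Q0=[] Q1=[] Q2=[P1,P3]
t=22-28: P1@Q2 runs 6, rem=0, completes. Q0=[] Q1=[] Q2=[P3]
t=28-31: P3@Q2 runs 3, rem=0, completes. Q0=[] Q1=[] Q2=[]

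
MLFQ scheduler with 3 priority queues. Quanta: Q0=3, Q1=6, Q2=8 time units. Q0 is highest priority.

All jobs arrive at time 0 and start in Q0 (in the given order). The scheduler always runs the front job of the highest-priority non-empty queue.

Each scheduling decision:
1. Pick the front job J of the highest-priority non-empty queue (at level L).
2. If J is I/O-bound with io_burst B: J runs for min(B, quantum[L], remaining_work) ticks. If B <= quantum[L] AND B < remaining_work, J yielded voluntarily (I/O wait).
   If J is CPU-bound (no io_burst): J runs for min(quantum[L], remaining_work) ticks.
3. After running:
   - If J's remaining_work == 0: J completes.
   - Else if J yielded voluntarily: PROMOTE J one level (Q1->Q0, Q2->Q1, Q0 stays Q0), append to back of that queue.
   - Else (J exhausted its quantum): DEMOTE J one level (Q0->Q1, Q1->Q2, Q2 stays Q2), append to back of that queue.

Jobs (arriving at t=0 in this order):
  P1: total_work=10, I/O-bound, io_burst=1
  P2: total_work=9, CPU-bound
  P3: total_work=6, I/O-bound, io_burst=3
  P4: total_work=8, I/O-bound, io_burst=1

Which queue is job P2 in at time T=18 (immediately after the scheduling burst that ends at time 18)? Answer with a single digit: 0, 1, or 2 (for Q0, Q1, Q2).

Answer: 1

Derivation:
t=0-1: P1@Q0 runs 1, rem=9, I/O yield, promote→Q0. Q0=[P2,P3,P4,P1] Q1=[] Q2=[]
t=1-4: P2@Q0 runs 3, rem=6, quantum used, demote→Q1. Q0=[P3,P4,P1] Q1=[P2] Q2=[]
t=4-7: P3@Q0 runs 3, rem=3, I/O yield, promote→Q0. Q0=[P4,P1,P3] Q1=[P2] Q2=[]
t=7-8: P4@Q0 runs 1, rem=7, I/O yield, promote→Q0. Q0=[P1,P3,P4] Q1=[P2] Q2=[]
t=8-9: P1@Q0 runs 1, rem=8, I/O yield, promote→Q0. Q0=[P3,P4,P1] Q1=[P2] Q2=[]
t=9-12: P3@Q0 runs 3, rem=0, completes. Q0=[P4,P1] Q1=[P2] Q2=[]
t=12-13: P4@Q0 runs 1, rem=6, I/O yield, promote→Q0. Q0=[P1,P4] Q1=[P2] Q2=[]
t=13-14: P1@Q0 runs 1, rem=7, I/O yield, promote→Q0. Q0=[P4,P1] Q1=[P2] Q2=[]
t=14-15: P4@Q0 runs 1, rem=5, I/O yield, promote→Q0. Q0=[P1,P4] Q1=[P2] Q2=[]
t=15-16: P1@Q0 runs 1, rem=6, I/O yield, promote→Q0. Q0=[P4,P1] Q1=[P2] Q2=[]
t=16-17: P4@Q0 runs 1, rem=4, I/O yield, promote→Q0. Q0=[P1,P4] Q1=[P2] Q2=[]
t=17-18: P1@Q0 runs 1, rem=5, I/O yield, promote→Q0. Q0=[P4,P1] Q1=[P2] Q2=[]
t=18-19: P4@Q0 runs 1, rem=3, I/O yield, promote→Q0. Q0=[P1,P4] Q1=[P2] Q2=[]
t=19-20: P1@Q0 runs 1, rem=4, I/O yield, promote→Q0. Q0=[P4,P1] Q1=[P2] Q2=[]
t=20-21: P4@Q0 runs 1, rem=2, I/O yield, promote→Q0. Q0=[P1,P4] Q1=[P2] Q2=[]
t=21-22: P1@Q0 runs 1, rem=3, I/O yield, promote→Q0. Q0=[P4,P1] Q1=[P2] Q2=[]
t=22-23: P4@Q0 runs 1, rem=1, I/O yield, promote→Q0. Q0=[P1,P4] Q1=[P2] Q2=[]
t=23-24: P1@Q0 runs 1, rem=2, I/O yield, promote→Q0. Q0=[P4,P1] Q1=[P2] Q2=[]
t=24-25: P4@Q0 runs 1, rem=0, completes. Q0=[P1] Q1=[P2] Q2=[]
t=25-26: P1@Q0 runs 1, rem=1, I/O yield, promote→Q0. Q0=[P1] Q1=[P2] Q2=[]
t=26-27: P1@Q0 runs 1, rem=0, completes. Q0=[] Q1=[P2] Q2=[]
t=27-33: P2@Q1 runs 6, rem=0, completes. Q0=[] Q1=[] Q2=[]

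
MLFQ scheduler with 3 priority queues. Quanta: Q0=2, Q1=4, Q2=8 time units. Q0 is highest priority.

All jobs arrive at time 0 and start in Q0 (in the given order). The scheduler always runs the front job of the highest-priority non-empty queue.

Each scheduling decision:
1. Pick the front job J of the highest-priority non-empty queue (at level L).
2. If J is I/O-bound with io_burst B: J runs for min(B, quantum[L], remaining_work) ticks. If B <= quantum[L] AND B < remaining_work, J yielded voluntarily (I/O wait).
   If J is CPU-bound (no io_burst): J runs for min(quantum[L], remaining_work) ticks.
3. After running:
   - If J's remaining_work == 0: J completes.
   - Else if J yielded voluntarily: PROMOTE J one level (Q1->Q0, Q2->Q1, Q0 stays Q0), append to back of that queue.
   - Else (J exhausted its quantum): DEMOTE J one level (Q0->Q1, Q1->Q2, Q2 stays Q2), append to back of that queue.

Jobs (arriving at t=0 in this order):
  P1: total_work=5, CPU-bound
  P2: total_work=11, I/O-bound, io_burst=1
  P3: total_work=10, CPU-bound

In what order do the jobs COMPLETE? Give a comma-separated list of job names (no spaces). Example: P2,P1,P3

Answer: P2,P1,P3

Derivation:
t=0-2: P1@Q0 runs 2, rem=3, quantum used, demote→Q1. Q0=[P2,P3] Q1=[P1] Q2=[]
t=2-3: P2@Q0 runs 1, rem=10, I/O yield, promote→Q0. Q0=[P3,P2] Q1=[P1] Q2=[]
t=3-5: P3@Q0 runs 2, rem=8, quantum used, demote→Q1. Q0=[P2] Q1=[P1,P3] Q2=[]
t=5-6: P2@Q0 runs 1, rem=9, I/O yield, promote→Q0. Q0=[P2] Q1=[P1,P3] Q2=[]
t=6-7: P2@Q0 runs 1, rem=8, I/O yield, promote→Q0. Q0=[P2] Q1=[P1,P3] Q2=[]
t=7-8: P2@Q0 runs 1, rem=7, I/O yield, promote→Q0. Q0=[P2] Q1=[P1,P3] Q2=[]
t=8-9: P2@Q0 runs 1, rem=6, I/O yield, promote→Q0. Q0=[P2] Q1=[P1,P3] Q2=[]
t=9-10: P2@Q0 runs 1, rem=5, I/O yield, promote→Q0. Q0=[P2] Q1=[P1,P3] Q2=[]
t=10-11: P2@Q0 runs 1, rem=4, I/O yield, promote→Q0. Q0=[P2] Q1=[P1,P3] Q2=[]
t=11-12: P2@Q0 runs 1, rem=3, I/O yield, promote→Q0. Q0=[P2] Q1=[P1,P3] Q2=[]
t=12-13: P2@Q0 runs 1, rem=2, I/O yield, promote→Q0. Q0=[P2] Q1=[P1,P3] Q2=[]
t=13-14: P2@Q0 runs 1, rem=1, I/O yield, promote→Q0. Q0=[P2] Q1=[P1,P3] Q2=[]
t=14-15: P2@Q0 runs 1, rem=0, completes. Q0=[] Q1=[P1,P3] Q2=[]
t=15-18: P1@Q1 runs 3, rem=0, completes. Q0=[] Q1=[P3] Q2=[]
t=18-22: P3@Q1 runs 4, rem=4, quantum used, demote→Q2. Q0=[] Q1=[] Q2=[P3]
t=22-26: P3@Q2 runs 4, rem=0, completes. Q0=[] Q1=[] Q2=[]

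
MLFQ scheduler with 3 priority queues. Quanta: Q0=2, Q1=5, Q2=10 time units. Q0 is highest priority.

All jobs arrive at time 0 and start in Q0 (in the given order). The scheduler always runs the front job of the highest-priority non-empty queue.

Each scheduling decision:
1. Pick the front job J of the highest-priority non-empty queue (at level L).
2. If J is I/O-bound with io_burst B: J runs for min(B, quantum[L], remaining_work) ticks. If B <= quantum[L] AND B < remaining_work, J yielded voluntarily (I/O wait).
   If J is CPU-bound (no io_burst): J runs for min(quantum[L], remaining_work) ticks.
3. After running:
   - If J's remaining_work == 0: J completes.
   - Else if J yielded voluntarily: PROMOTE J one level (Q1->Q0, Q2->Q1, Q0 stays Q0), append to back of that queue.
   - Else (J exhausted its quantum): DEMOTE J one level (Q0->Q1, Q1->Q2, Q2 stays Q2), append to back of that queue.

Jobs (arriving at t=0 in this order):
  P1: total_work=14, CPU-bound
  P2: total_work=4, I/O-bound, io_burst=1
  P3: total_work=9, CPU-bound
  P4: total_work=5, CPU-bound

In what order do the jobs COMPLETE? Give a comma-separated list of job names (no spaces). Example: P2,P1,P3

t=0-2: P1@Q0 runs 2, rem=12, quantum used, demote→Q1. Q0=[P2,P3,P4] Q1=[P1] Q2=[]
t=2-3: P2@Q0 runs 1, rem=3, I/O yield, promote→Q0. Q0=[P3,P4,P2] Q1=[P1] Q2=[]
t=3-5: P3@Q0 runs 2, rem=7, quantum used, demote→Q1. Q0=[P4,P2] Q1=[P1,P3] Q2=[]
t=5-7: P4@Q0 runs 2, rem=3, quantum used, demote→Q1. Q0=[P2] Q1=[P1,P3,P4] Q2=[]
t=7-8: P2@Q0 runs 1, rem=2, I/O yield, promote→Q0. Q0=[P2] Q1=[P1,P3,P4] Q2=[]
t=8-9: P2@Q0 runs 1, rem=1, I/O yield, promote→Q0. Q0=[P2] Q1=[P1,P3,P4] Q2=[]
t=9-10: P2@Q0 runs 1, rem=0, completes. Q0=[] Q1=[P1,P3,P4] Q2=[]
t=10-15: P1@Q1 runs 5, rem=7, quantum used, demote→Q2. Q0=[] Q1=[P3,P4] Q2=[P1]
t=15-20: P3@Q1 runs 5, rem=2, quantum used, demote→Q2. Q0=[] Q1=[P4] Q2=[P1,P3]
t=20-23: P4@Q1 runs 3, rem=0, completes. Q0=[] Q1=[] Q2=[P1,P3]
t=23-30: P1@Q2 runs 7, rem=0, completes. Q0=[] Q1=[] Q2=[P3]
t=30-32: P3@Q2 runs 2, rem=0, completes. Q0=[] Q1=[] Q2=[]

Answer: P2,P4,P1,P3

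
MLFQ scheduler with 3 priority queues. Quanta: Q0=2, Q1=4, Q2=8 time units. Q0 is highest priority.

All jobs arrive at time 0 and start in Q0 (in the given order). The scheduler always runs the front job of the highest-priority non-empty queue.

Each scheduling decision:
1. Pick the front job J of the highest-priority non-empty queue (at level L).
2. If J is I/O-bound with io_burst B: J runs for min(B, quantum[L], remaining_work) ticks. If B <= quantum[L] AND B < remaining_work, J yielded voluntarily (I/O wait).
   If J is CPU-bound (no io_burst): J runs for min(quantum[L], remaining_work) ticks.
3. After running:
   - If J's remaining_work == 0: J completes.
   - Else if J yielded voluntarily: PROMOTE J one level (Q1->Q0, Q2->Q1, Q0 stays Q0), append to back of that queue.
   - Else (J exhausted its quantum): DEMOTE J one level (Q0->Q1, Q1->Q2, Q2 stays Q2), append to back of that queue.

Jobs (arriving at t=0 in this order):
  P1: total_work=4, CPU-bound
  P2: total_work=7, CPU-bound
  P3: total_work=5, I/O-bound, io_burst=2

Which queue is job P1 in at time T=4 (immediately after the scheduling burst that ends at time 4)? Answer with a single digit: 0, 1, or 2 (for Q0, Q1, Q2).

Answer: 1

Derivation:
t=0-2: P1@Q0 runs 2, rem=2, quantum used, demote→Q1. Q0=[P2,P3] Q1=[P1] Q2=[]
t=2-4: P2@Q0 runs 2, rem=5, quantum used, demote→Q1. Q0=[P3] Q1=[P1,P2] Q2=[]
t=4-6: P3@Q0 runs 2, rem=3, I/O yield, promote→Q0. Q0=[P3] Q1=[P1,P2] Q2=[]
t=6-8: P3@Q0 runs 2, rem=1, I/O yield, promote→Q0. Q0=[P3] Q1=[P1,P2] Q2=[]
t=8-9: P3@Q0 runs 1, rem=0, completes. Q0=[] Q1=[P1,P2] Q2=[]
t=9-11: P1@Q1 runs 2, rem=0, completes. Q0=[] Q1=[P2] Q2=[]
t=11-15: P2@Q1 runs 4, rem=1, quantum used, demote→Q2. Q0=[] Q1=[] Q2=[P2]
t=15-16: P2@Q2 runs 1, rem=0, completes. Q0=[] Q1=[] Q2=[]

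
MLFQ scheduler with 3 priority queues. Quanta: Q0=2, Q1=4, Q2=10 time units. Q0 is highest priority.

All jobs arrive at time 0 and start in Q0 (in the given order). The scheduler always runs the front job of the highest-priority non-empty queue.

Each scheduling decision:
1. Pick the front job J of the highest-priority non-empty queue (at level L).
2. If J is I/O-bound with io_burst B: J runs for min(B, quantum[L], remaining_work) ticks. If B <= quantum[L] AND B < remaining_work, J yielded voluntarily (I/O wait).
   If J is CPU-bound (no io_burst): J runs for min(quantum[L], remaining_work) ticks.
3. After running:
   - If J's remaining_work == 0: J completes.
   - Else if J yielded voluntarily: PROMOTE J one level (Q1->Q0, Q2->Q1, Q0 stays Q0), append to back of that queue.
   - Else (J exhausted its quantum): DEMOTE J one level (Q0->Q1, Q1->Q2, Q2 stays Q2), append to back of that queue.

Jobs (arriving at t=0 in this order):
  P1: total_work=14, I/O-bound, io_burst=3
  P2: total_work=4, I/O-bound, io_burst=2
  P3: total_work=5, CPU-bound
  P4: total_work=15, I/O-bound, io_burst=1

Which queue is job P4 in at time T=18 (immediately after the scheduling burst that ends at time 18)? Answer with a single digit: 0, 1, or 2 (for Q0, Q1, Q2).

Answer: 0

Derivation:
t=0-2: P1@Q0 runs 2, rem=12, quantum used, demote→Q1. Q0=[P2,P3,P4] Q1=[P1] Q2=[]
t=2-4: P2@Q0 runs 2, rem=2, I/O yield, promote→Q0. Q0=[P3,P4,P2] Q1=[P1] Q2=[]
t=4-6: P3@Q0 runs 2, rem=3, quantum used, demote→Q1. Q0=[P4,P2] Q1=[P1,P3] Q2=[]
t=6-7: P4@Q0 runs 1, rem=14, I/O yield, promote→Q0. Q0=[P2,P4] Q1=[P1,P3] Q2=[]
t=7-9: P2@Q0 runs 2, rem=0, completes. Q0=[P4] Q1=[P1,P3] Q2=[]
t=9-10: P4@Q0 runs 1, rem=13, I/O yield, promote→Q0. Q0=[P4] Q1=[P1,P3] Q2=[]
t=10-11: P4@Q0 runs 1, rem=12, I/O yield, promote→Q0. Q0=[P4] Q1=[P1,P3] Q2=[]
t=11-12: P4@Q0 runs 1, rem=11, I/O yield, promote→Q0. Q0=[P4] Q1=[P1,P3] Q2=[]
t=12-13: P4@Q0 runs 1, rem=10, I/O yield, promote→Q0. Q0=[P4] Q1=[P1,P3] Q2=[]
t=13-14: P4@Q0 runs 1, rem=9, I/O yield, promote→Q0. Q0=[P4] Q1=[P1,P3] Q2=[]
t=14-15: P4@Q0 runs 1, rem=8, I/O yield, promote→Q0. Q0=[P4] Q1=[P1,P3] Q2=[]
t=15-16: P4@Q0 runs 1, rem=7, I/O yield, promote→Q0. Q0=[P4] Q1=[P1,P3] Q2=[]
t=16-17: P4@Q0 runs 1, rem=6, I/O yield, promote→Q0. Q0=[P4] Q1=[P1,P3] Q2=[]
t=17-18: P4@Q0 runs 1, rem=5, I/O yield, promote→Q0. Q0=[P4] Q1=[P1,P3] Q2=[]
t=18-19: P4@Q0 runs 1, rem=4, I/O yield, promote→Q0. Q0=[P4] Q1=[P1,P3] Q2=[]
t=19-20: P4@Q0 runs 1, rem=3, I/O yield, promote→Q0. Q0=[P4] Q1=[P1,P3] Q2=[]
t=20-21: P4@Q0 runs 1, rem=2, I/O yield, promote→Q0. Q0=[P4] Q1=[P1,P3] Q2=[]
t=21-22: P4@Q0 runs 1, rem=1, I/O yield, promote→Q0. Q0=[P4] Q1=[P1,P3] Q2=[]
t=22-23: P4@Q0 runs 1, rem=0, completes. Q0=[] Q1=[P1,P3] Q2=[]
t=23-26: P1@Q1 runs 3, rem=9, I/O yield, promote→Q0. Q0=[P1] Q1=[P3] Q2=[]
t=26-28: P1@Q0 runs 2, rem=7, quantum used, demote→Q1. Q0=[] Q1=[P3,P1] Q2=[]
t=28-31: P3@Q1 runs 3, rem=0, completes. Q0=[] Q1=[P1] Q2=[]
t=31-34: P1@Q1 runs 3, rem=4, I/O yield, promote→Q0. Q0=[P1] Q1=[] Q2=[]
t=34-36: P1@Q0 runs 2, rem=2, quantum used, demote→Q1. Q0=[] Q1=[P1] Q2=[]
t=36-38: P1@Q1 runs 2, rem=0, completes. Q0=[] Q1=[] Q2=[]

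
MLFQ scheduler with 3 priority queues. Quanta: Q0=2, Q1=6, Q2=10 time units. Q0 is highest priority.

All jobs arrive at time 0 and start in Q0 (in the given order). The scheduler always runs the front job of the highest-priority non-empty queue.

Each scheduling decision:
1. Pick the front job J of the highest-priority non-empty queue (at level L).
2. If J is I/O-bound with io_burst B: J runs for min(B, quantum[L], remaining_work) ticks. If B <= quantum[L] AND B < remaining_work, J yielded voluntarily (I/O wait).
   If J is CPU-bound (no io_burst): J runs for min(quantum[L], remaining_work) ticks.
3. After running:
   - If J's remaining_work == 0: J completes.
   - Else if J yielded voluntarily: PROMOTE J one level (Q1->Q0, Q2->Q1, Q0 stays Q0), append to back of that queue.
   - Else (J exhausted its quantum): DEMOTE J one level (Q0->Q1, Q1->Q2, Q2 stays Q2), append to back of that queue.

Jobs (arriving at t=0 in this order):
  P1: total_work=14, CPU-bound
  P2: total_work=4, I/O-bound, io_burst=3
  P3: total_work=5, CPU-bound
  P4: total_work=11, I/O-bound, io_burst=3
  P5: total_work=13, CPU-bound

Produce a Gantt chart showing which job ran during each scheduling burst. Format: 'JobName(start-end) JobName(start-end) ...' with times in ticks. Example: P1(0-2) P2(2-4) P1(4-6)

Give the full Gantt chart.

Answer: P1(0-2) P2(2-4) P3(4-6) P4(6-8) P5(8-10) P1(10-16) P2(16-18) P3(18-21) P4(21-24) P4(24-26) P5(26-32) P4(32-35) P4(35-36) P1(36-42) P5(42-47)

Derivation:
t=0-2: P1@Q0 runs 2, rem=12, quantum used, demote→Q1. Q0=[P2,P3,P4,P5] Q1=[P1] Q2=[]
t=2-4: P2@Q0 runs 2, rem=2, quantum used, demote→Q1. Q0=[P3,P4,P5] Q1=[P1,P2] Q2=[]
t=4-6: P3@Q0 runs 2, rem=3, quantum used, demote→Q1. Q0=[P4,P5] Q1=[P1,P2,P3] Q2=[]
t=6-8: P4@Q0 runs 2, rem=9, quantum used, demote→Q1. Q0=[P5] Q1=[P1,P2,P3,P4] Q2=[]
t=8-10: P5@Q0 runs 2, rem=11, quantum used, demote→Q1. Q0=[] Q1=[P1,P2,P3,P4,P5] Q2=[]
t=10-16: P1@Q1 runs 6, rem=6, quantum used, demote→Q2. Q0=[] Q1=[P2,P3,P4,P5] Q2=[P1]
t=16-18: P2@Q1 runs 2, rem=0, completes. Q0=[] Q1=[P3,P4,P5] Q2=[P1]
t=18-21: P3@Q1 runs 3, rem=0, completes. Q0=[] Q1=[P4,P5] Q2=[P1]
t=21-24: P4@Q1 runs 3, rem=6, I/O yield, promote→Q0. Q0=[P4] Q1=[P5] Q2=[P1]
t=24-26: P4@Q0 runs 2, rem=4, quantum used, demote→Q1. Q0=[] Q1=[P5,P4] Q2=[P1]
t=26-32: P5@Q1 runs 6, rem=5, quantum used, demote→Q2. Q0=[] Q1=[P4] Q2=[P1,P5]
t=32-35: P4@Q1 runs 3, rem=1, I/O yield, promote→Q0. Q0=[P4] Q1=[] Q2=[P1,P5]
t=35-36: P4@Q0 runs 1, rem=0, completes. Q0=[] Q1=[] Q2=[P1,P5]
t=36-42: P1@Q2 runs 6, rem=0, completes. Q0=[] Q1=[] Q2=[P5]
t=42-47: P5@Q2 runs 5, rem=0, completes. Q0=[] Q1=[] Q2=[]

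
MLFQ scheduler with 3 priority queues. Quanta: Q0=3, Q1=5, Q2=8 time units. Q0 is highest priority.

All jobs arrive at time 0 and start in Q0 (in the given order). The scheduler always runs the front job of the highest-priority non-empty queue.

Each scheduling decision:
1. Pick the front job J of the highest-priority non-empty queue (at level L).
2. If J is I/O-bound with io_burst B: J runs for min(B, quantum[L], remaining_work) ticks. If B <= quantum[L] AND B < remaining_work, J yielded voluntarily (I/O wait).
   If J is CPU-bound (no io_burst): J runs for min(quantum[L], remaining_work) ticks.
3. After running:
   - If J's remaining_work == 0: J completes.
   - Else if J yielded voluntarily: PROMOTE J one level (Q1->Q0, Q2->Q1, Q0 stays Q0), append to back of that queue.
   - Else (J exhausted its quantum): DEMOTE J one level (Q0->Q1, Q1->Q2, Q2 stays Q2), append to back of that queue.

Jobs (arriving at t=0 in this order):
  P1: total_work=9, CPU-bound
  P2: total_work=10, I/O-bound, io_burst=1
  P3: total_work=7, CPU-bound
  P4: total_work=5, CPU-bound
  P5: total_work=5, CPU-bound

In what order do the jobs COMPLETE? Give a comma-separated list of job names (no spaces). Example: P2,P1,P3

t=0-3: P1@Q0 runs 3, rem=6, quantum used, demote→Q1. Q0=[P2,P3,P4,P5] Q1=[P1] Q2=[]
t=3-4: P2@Q0 runs 1, rem=9, I/O yield, promote→Q0. Q0=[P3,P4,P5,P2] Q1=[P1] Q2=[]
t=4-7: P3@Q0 runs 3, rem=4, quantum used, demote→Q1. Q0=[P4,P5,P2] Q1=[P1,P3] Q2=[]
t=7-10: P4@Q0 runs 3, rem=2, quantum used, demote→Q1. Q0=[P5,P2] Q1=[P1,P3,P4] Q2=[]
t=10-13: P5@Q0 runs 3, rem=2, quantum used, demote→Q1. Q0=[P2] Q1=[P1,P3,P4,P5] Q2=[]
t=13-14: P2@Q0 runs 1, rem=8, I/O yield, promote→Q0. Q0=[P2] Q1=[P1,P3,P4,P5] Q2=[]
t=14-15: P2@Q0 runs 1, rem=7, I/O yield, promote→Q0. Q0=[P2] Q1=[P1,P3,P4,P5] Q2=[]
t=15-16: P2@Q0 runs 1, rem=6, I/O yield, promote→Q0. Q0=[P2] Q1=[P1,P3,P4,P5] Q2=[]
t=16-17: P2@Q0 runs 1, rem=5, I/O yield, promote→Q0. Q0=[P2] Q1=[P1,P3,P4,P5] Q2=[]
t=17-18: P2@Q0 runs 1, rem=4, I/O yield, promote→Q0. Q0=[P2] Q1=[P1,P3,P4,P5] Q2=[]
t=18-19: P2@Q0 runs 1, rem=3, I/O yield, promote→Q0. Q0=[P2] Q1=[P1,P3,P4,P5] Q2=[]
t=19-20: P2@Q0 runs 1, rem=2, I/O yield, promote→Q0. Q0=[P2] Q1=[P1,P3,P4,P5] Q2=[]
t=20-21: P2@Q0 runs 1, rem=1, I/O yield, promote→Q0. Q0=[P2] Q1=[P1,P3,P4,P5] Q2=[]
t=21-22: P2@Q0 runs 1, rem=0, completes. Q0=[] Q1=[P1,P3,P4,P5] Q2=[]
t=22-27: P1@Q1 runs 5, rem=1, quantum used, demote→Q2. Q0=[] Q1=[P3,P4,P5] Q2=[P1]
t=27-31: P3@Q1 runs 4, rem=0, completes. Q0=[] Q1=[P4,P5] Q2=[P1]
t=31-33: P4@Q1 runs 2, rem=0, completes. Q0=[] Q1=[P5] Q2=[P1]
t=33-35: P5@Q1 runs 2, rem=0, completes. Q0=[] Q1=[] Q2=[P1]
t=35-36: P1@Q2 runs 1, rem=0, completes. Q0=[] Q1=[] Q2=[]

Answer: P2,P3,P4,P5,P1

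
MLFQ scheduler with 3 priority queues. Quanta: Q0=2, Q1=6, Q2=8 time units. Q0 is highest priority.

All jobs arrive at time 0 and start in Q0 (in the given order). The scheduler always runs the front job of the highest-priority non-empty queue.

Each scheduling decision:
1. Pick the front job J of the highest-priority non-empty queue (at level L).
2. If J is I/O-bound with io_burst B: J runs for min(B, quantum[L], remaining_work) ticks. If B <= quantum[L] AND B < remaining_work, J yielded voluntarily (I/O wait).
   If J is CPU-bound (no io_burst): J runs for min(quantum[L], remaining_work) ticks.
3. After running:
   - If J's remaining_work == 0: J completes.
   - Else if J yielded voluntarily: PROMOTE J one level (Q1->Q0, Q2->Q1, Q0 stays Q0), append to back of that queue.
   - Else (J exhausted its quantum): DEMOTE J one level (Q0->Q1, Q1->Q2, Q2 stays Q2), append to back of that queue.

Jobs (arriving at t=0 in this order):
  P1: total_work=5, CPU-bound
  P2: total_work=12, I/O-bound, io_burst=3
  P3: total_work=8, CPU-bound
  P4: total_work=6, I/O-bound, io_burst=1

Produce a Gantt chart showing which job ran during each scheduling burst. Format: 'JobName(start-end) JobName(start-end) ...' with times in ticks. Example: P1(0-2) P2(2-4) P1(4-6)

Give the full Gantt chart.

Answer: P1(0-2) P2(2-4) P3(4-6) P4(6-7) P4(7-8) P4(8-9) P4(9-10) P4(10-11) P4(11-12) P1(12-15) P2(15-18) P2(18-20) P3(20-26) P2(26-29) P2(29-31)

Derivation:
t=0-2: P1@Q0 runs 2, rem=3, quantum used, demote→Q1. Q0=[P2,P3,P4] Q1=[P1] Q2=[]
t=2-4: P2@Q0 runs 2, rem=10, quantum used, demote→Q1. Q0=[P3,P4] Q1=[P1,P2] Q2=[]
t=4-6: P3@Q0 runs 2, rem=6, quantum used, demote→Q1. Q0=[P4] Q1=[P1,P2,P3] Q2=[]
t=6-7: P4@Q0 runs 1, rem=5, I/O yield, promote→Q0. Q0=[P4] Q1=[P1,P2,P3] Q2=[]
t=7-8: P4@Q0 runs 1, rem=4, I/O yield, promote→Q0. Q0=[P4] Q1=[P1,P2,P3] Q2=[]
t=8-9: P4@Q0 runs 1, rem=3, I/O yield, promote→Q0. Q0=[P4] Q1=[P1,P2,P3] Q2=[]
t=9-10: P4@Q0 runs 1, rem=2, I/O yield, promote→Q0. Q0=[P4] Q1=[P1,P2,P3] Q2=[]
t=10-11: P4@Q0 runs 1, rem=1, I/O yield, promote→Q0. Q0=[P4] Q1=[P1,P2,P3] Q2=[]
t=11-12: P4@Q0 runs 1, rem=0, completes. Q0=[] Q1=[P1,P2,P3] Q2=[]
t=12-15: P1@Q1 runs 3, rem=0, completes. Q0=[] Q1=[P2,P3] Q2=[]
t=15-18: P2@Q1 runs 3, rem=7, I/O yield, promote→Q0. Q0=[P2] Q1=[P3] Q2=[]
t=18-20: P2@Q0 runs 2, rem=5, quantum used, demote→Q1. Q0=[] Q1=[P3,P2] Q2=[]
t=20-26: P3@Q1 runs 6, rem=0, completes. Q0=[] Q1=[P2] Q2=[]
t=26-29: P2@Q1 runs 3, rem=2, I/O yield, promote→Q0. Q0=[P2] Q1=[] Q2=[]
t=29-31: P2@Q0 runs 2, rem=0, completes. Q0=[] Q1=[] Q2=[]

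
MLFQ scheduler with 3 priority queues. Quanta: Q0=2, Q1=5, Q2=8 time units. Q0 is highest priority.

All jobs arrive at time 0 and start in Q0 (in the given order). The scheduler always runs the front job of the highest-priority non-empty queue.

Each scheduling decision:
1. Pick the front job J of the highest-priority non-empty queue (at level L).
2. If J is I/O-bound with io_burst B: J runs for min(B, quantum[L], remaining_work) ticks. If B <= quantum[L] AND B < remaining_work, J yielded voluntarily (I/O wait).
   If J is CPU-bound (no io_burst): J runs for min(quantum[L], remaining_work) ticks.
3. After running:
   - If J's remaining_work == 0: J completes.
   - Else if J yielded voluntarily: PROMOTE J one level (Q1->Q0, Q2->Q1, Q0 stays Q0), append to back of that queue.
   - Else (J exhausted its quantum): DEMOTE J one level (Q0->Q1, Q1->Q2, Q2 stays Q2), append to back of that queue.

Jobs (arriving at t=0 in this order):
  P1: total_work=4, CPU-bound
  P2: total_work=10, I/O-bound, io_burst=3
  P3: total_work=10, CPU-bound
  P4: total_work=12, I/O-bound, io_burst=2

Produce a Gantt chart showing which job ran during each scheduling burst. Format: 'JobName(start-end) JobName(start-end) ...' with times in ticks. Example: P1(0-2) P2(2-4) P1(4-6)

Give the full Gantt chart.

t=0-2: P1@Q0 runs 2, rem=2, quantum used, demote→Q1. Q0=[P2,P3,P4] Q1=[P1] Q2=[]
t=2-4: P2@Q0 runs 2, rem=8, quantum used, demote→Q1. Q0=[P3,P4] Q1=[P1,P2] Q2=[]
t=4-6: P3@Q0 runs 2, rem=8, quantum used, demote→Q1. Q0=[P4] Q1=[P1,P2,P3] Q2=[]
t=6-8: P4@Q0 runs 2, rem=10, I/O yield, promote→Q0. Q0=[P4] Q1=[P1,P2,P3] Q2=[]
t=8-10: P4@Q0 runs 2, rem=8, I/O yield, promote→Q0. Q0=[P4] Q1=[P1,P2,P3] Q2=[]
t=10-12: P4@Q0 runs 2, rem=6, I/O yield, promote→Q0. Q0=[P4] Q1=[P1,P2,P3] Q2=[]
t=12-14: P4@Q0 runs 2, rem=4, I/O yield, promote→Q0. Q0=[P4] Q1=[P1,P2,P3] Q2=[]
t=14-16: P4@Q0 runs 2, rem=2, I/O yield, promote→Q0. Q0=[P4] Q1=[P1,P2,P3] Q2=[]
t=16-18: P4@Q0 runs 2, rem=0, completes. Q0=[] Q1=[P1,P2,P3] Q2=[]
t=18-20: P1@Q1 runs 2, rem=0, completes. Q0=[] Q1=[P2,P3] Q2=[]
t=20-23: P2@Q1 runs 3, rem=5, I/O yield, promote→Q0. Q0=[P2] Q1=[P3] Q2=[]
t=23-25: P2@Q0 runs 2, rem=3, quantum used, demote→Q1. Q0=[] Q1=[P3,P2] Q2=[]
t=25-30: P3@Q1 runs 5, rem=3, quantum used, demote→Q2. Q0=[] Q1=[P2] Q2=[P3]
t=30-33: P2@Q1 runs 3, rem=0, completes. Q0=[] Q1=[] Q2=[P3]
t=33-36: P3@Q2 runs 3, rem=0, completes. Q0=[] Q1=[] Q2=[]

Answer: P1(0-2) P2(2-4) P3(4-6) P4(6-8) P4(8-10) P4(10-12) P4(12-14) P4(14-16) P4(16-18) P1(18-20) P2(20-23) P2(23-25) P3(25-30) P2(30-33) P3(33-36)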